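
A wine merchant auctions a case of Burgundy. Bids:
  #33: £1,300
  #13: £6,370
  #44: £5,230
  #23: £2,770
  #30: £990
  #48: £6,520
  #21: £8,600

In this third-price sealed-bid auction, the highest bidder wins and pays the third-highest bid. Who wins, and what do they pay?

#21 pays £6,370

Third-price sealed-bid auction: the highest bidder wins and pays the third-highest bid.
Bids ranked: 8,600 (#21) > 6,520 (#48) > 6,370 (#13) > 5,230 (#44) > 2,770 (#23) > 1,300 (#33) > …
#21 wins; payment is bid #3 in the ranking = £6,370.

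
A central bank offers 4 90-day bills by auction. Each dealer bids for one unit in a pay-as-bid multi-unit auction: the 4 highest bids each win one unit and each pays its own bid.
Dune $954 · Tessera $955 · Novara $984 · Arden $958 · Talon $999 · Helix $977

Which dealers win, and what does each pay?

Ordering the bids: 999 (Talon), 984 (Novara), 977 (Helix), 958 (Arden), 955 (Tessera), 954 (Dune)
The 4 highest are Talon, Novara, Helix, Arden.
Each winner pays its own bid: Talon $999, Novara $984, Helix $977, Arden $958.

Talon $999, Novara $984, Helix $977, Arden $958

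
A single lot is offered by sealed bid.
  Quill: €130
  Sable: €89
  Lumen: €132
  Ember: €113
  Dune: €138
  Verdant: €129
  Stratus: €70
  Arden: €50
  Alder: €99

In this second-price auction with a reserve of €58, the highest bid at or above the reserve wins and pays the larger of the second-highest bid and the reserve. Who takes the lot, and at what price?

Dune pays €132

Second-price auction with a reserve of €58: the highest bid at or above the reserve wins and pays the larger of the second-highest bid and the reserve.
Bids in order: 138 (Dune) > 132 (Lumen) > 130 (Quill) > 129 (Verdant) > 113 (Ember) > 99 (Alder) > …
Highest eligible bid: Dune at €138.
Second-highest bid €132 exceeds the reserve €58 → payment €132.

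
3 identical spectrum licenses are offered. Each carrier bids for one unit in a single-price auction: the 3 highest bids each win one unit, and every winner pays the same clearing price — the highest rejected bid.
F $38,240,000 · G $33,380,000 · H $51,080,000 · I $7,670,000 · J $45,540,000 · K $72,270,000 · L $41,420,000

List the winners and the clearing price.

K, H, J; each pays $41,420,000

Ordering the bids: 72,270,000 (K), 51,080,000 (H), 45,540,000 (J), 41,420,000 (L), 38,240,000 (F), …
The 3 highest are K, H, J.
First losing bid is L's $41,420,000, which sets the uniform price.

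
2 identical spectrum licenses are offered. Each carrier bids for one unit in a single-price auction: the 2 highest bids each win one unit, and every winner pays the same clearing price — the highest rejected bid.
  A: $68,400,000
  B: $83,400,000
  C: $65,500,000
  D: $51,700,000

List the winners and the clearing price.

Sorting: 83,400,000 (B), 68,400,000 (A), 65,500,000 (C), 51,700,000 (D)
Winners (2 units): B, A.
First losing bid is C's $65,500,000, which sets the uniform price.

B, A; each pays $65,500,000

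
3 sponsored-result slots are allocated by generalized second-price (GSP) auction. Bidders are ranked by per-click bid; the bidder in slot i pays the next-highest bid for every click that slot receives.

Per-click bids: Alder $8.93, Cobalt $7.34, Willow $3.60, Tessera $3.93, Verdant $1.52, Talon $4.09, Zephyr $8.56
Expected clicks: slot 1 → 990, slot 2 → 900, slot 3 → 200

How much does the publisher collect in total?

Total revenue: $15898.40

Sorting advertisers: $8.93 (Alder) > $8.56 (Zephyr) > $7.34 (Cobalt) > $4.09 (Talon) > …
Slot 1: Alder pays $8.56 × 990 = $8474.40
Slot 2: Zephyr pays $7.34 × 900 = $6606.00
Slot 3: Cobalt pays $4.09 × 200 = $818.00
Total = $15898.40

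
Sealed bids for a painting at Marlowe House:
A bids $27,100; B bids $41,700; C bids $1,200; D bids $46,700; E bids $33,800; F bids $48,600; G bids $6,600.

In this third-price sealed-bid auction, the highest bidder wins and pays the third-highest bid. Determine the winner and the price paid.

Rule: the highest bidder wins and pays the third-highest bid.
Bids ranked: 48,600 (F) > 46,700 (D) > 41,700 (B) > 33,800 (E) > 27,100 (A) > 6,600 (G) > …
F is highest; pays the third-highest bid, $41,700.

F pays $41,700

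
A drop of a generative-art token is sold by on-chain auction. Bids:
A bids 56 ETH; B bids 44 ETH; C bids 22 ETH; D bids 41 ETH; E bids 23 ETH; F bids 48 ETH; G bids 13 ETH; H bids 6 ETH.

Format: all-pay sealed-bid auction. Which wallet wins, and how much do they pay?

A pays 56 ETH

All-pay sealed-bid auction: the highest bidder wins the item, but every bidder pays their own bid.
Sorting bids: 56 (A) > 48 (F) > 44 (B) > 41 (D) > 23 (E) > 22 (C) > …
A is highest and takes the item; every bidder forfeits their bid.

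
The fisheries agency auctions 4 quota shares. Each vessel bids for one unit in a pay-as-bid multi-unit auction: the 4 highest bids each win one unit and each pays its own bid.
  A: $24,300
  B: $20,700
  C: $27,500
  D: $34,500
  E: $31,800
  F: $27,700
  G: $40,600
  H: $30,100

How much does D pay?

D pays $34,500

Ordering the bids: 40,600 (G), 34,500 (D), 31,800 (E), 30,100 (H), 27,700 (F), 27,500 (C), …
The 4 highest are G, D, E, H.
D wins → own bid $34,500.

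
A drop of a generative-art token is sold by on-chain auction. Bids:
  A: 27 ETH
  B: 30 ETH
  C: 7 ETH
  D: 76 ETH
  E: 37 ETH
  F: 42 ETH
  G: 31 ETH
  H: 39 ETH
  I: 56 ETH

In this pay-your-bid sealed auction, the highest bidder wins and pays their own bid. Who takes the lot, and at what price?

Sorting bids: 76 (D) > 56 (I) > 42 (F) > 39 (H) > 37 (E) > 31 (G) > …
D is highest → pays own bid, 76 ETH.

D pays 76 ETH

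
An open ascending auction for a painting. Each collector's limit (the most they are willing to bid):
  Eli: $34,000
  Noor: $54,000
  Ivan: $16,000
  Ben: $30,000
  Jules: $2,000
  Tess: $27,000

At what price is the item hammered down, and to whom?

Noor wins at $34,000

Sorting limits: 54,000 (Noor) > 34,000 (Eli) > 30,000 (Ben) > 27,000 (Tess) > 16,000 (Ivan) > 2,000 (Jules)
Once the price passes $34,000, only Noor is left; the hammer falls at Eli's limit of $34,000.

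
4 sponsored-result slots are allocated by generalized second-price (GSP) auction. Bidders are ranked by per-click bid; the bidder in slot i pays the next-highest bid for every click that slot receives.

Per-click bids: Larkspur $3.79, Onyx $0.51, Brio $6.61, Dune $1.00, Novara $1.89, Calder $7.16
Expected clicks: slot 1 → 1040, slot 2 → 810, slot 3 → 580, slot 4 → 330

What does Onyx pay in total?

Onyx pays $0.00

Ranked by bid: $7.16 (Calder) > $6.61 (Brio) > $3.79 (Larkspur) > $1.89 (Novara) > $1.00 (Dune) > …
Onyx ranks below slot 4 → no slot, pays nothing.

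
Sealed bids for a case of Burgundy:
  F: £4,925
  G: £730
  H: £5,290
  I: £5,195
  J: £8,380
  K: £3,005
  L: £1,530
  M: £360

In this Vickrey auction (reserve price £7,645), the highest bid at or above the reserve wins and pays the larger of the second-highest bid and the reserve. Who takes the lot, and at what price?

Vickrey auction (reserve price £7,645): the highest bid at or above the reserve wins and pays the larger of the second-highest bid and the reserve.
Bids in order: 8,380 (J) > 5,290 (H) > 5,195 (I) > 4,925 (F) > 3,005 (K) > 1,530 (L) > …
Highest eligible bid: J at £8,380.
max(second-highest £5,290, reserve £7,645) = £7,645.

J pays £7,645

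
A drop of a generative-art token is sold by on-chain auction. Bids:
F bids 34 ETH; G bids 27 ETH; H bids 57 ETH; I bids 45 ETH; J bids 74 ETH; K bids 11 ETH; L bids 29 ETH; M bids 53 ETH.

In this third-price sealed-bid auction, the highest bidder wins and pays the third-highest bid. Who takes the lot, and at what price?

Bids ranked: 74 (J) > 57 (H) > 53 (M) > 45 (I) > 34 (F) > 29 (L) > …
J wins; payment is bid #3 in the ranking = 53 ETH.

J pays 53 ETH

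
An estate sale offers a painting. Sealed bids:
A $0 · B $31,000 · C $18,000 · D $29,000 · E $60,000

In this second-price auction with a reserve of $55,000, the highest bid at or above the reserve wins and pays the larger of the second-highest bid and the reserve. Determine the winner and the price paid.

Bids ranked: 60,000 (E) > 31,000 (B) > 29,000 (D) > 18,000 (C) > 0 (A)
E has the top bid at or above the reserve ($60,000).
Second-highest bid $31,000 is below the reserve $55,000, so the reserve binds → payment $55,000.

E pays $55,000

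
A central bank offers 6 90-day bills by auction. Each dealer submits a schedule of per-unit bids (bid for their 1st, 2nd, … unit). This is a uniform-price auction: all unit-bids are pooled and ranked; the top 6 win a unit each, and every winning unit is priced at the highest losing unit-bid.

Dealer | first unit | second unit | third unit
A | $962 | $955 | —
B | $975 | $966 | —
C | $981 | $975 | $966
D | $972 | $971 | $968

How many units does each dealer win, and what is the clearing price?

B 1, C 2, D 3; clearing price $966

All unit-bids, highest first — top 6: 981 (C-1), 975 (B-1), 975 (C-2), 972 (D-1), 971 (D-2), 968 (D-3)
Highest rejected unit-bid = $966.
Allocation: B 1, C 2, D 3.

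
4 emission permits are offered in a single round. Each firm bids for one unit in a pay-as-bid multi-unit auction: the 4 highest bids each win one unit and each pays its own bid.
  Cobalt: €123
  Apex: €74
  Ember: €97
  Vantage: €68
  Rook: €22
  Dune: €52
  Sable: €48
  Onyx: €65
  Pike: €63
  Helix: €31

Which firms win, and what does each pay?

Bids ranked high→low: 123 (Cobalt), 97 (Ember), 74 (Apex), 68 (Vantage), 65 (Onyx), 63 (Pike), …
Top 4: Cobalt, Ember, Apex, Vantage.
Each winner pays its own bid: Cobalt €123, Ember €97, Apex €74, Vantage €68.

Cobalt €123, Ember €97, Apex €74, Vantage €68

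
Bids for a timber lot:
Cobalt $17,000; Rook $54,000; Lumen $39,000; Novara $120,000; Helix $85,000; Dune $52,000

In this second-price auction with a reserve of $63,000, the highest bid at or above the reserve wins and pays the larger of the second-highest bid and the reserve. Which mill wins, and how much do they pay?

Novara pays $85,000

Bids ranked: 120,000 (Novara) > 85,000 (Helix) > 54,000 (Rook) > 52,000 (Dune) > 39,000 (Lumen) > 17,000 (Cobalt)
Highest eligible bid: Novara at $120,000.
Second-highest bid $85,000 exceeds the reserve $63,000 → payment $85,000.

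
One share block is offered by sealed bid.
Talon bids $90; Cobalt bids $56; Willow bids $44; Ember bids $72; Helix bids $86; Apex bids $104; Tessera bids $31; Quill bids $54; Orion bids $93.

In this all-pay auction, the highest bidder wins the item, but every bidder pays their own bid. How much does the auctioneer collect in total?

Sorting bids: 104 (Apex) > 93 (Orion) > 90 (Talon) > 86 (Helix) > 72 (Ember) > 56 (Cobalt) > …
Every bidder forfeits their bid regardless of winning.
Revenue = 90 + 56 + 44 + 72 + 86 + 104 + 31 + 54 + 93 = $630.

Total revenue: $630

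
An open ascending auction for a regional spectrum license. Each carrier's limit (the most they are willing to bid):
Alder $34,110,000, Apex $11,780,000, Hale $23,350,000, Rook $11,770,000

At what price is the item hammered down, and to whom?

Open ascending-bid auction: the price rises until one bidder remains; the winner pays the price at which the last rival dropped out.
Limits in order: 34,110,000 (Alder) > 23,350,000 (Hale) > 11,780,000 (Apex) > 11,770,000 (Rook)
Hale is the last rival to drop out, at $23,350,000; Alder remains and wins at that price.

Alder wins at $23,350,000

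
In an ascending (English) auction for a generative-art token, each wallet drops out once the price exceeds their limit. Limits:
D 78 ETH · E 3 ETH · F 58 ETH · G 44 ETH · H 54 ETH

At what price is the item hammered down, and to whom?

D wins at 58 ETH

Sorting limits: 78 (D) > 58 (F) > 54 (H) > 44 (G) > 3 (E)
Bidding ends when F exits at 58 ETH; D takes it.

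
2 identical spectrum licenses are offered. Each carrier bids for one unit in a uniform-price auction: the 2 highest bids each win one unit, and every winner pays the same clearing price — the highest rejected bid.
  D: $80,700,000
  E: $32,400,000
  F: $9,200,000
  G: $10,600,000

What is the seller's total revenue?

Total revenue: $21,200,000

Sorting: 80,700,000 (D), 32,400,000 (E), 10,600,000 (G), 9,200,000 (F)
The 2 highest are D, E.
First losing bid is G's $10,600,000, which sets the uniform price.
Total revenue = 2 × $10,600,000 = $21,200,000.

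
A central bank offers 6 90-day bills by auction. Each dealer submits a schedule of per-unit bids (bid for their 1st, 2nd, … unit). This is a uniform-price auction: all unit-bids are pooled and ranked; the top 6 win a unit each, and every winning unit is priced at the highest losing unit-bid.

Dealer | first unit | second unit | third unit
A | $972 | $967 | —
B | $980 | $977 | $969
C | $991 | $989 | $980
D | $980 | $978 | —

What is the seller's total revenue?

Total revenue: $5,862

Merging the schedules and taking the best 6: 991 (C-1), 989 (C-2), 980 (B-1), 980 (C-3), 980 (D-1), 978 (D-2)
First bid not allocated: $977.
Allocation: B 1, C 3, D 2. Every unit priced at $977.
Revenue = 6 × 977 = $5,862.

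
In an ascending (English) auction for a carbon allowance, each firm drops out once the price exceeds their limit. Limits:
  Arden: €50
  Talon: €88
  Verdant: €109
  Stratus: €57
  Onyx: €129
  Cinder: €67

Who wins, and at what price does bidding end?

Onyx wins at €109

Sorting limits: 129 (Onyx) > 109 (Verdant) > 88 (Talon) > 67 (Cinder) > 57 (Stratus) > 50 (Arden)
Verdant is the last rival to drop out, at €109; Onyx remains and wins at that price.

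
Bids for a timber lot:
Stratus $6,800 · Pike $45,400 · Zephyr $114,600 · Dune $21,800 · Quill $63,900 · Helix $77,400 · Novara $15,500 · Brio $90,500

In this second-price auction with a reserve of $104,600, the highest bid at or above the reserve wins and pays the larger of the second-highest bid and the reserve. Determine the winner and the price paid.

Zephyr pays $104,600

Rule: the highest bid at or above the reserve wins and pays the larger of the second-highest bid and the reserve.
Sorting bids: 114,600 (Zephyr) > 90,500 (Brio) > 77,400 (Helix) > 63,900 (Quill) > 45,400 (Pike) > 21,800 (Dune) > …
Zephyr has the top bid at or above the reserve ($114,600).
max(second-highest $90,500, reserve $104,600) = $104,600.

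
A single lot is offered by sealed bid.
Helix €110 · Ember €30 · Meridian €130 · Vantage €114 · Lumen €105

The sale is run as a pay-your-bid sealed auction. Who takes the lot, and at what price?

Meridian pays €130

Rule: the highest bidder wins and pays their own bid.
Bids in order: 130 (Meridian) > 114 (Vantage) > 110 (Helix) > 105 (Lumen) > 30 (Ember)
First-price: Meridian pays what they bid, €130.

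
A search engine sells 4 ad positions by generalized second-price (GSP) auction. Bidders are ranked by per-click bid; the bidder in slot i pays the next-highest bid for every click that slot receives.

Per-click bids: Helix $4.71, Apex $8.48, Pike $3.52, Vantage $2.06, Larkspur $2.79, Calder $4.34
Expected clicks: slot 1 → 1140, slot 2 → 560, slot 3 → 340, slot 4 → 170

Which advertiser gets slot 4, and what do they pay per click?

Pike; $2.79 per click

Sorting advertisers: $8.48 (Apex) > $4.71 (Helix) > $4.34 (Calder) > $3.52 (Pike) > $2.79 (Larkspur) > …
Slot 4 goes to the fourth-ranked bidder, Pike, who pays the next bid down: $2.79/click.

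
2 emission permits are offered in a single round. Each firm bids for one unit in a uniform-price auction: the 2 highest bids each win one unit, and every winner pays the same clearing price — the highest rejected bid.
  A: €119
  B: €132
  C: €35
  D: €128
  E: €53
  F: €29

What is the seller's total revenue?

Total revenue: €238

Bids ranked high→low: 132 (B), 128 (D), 119 (A), 53 (E), …
Winners (2 units): B, D.
First losing bid is A's €119, which sets the uniform price.
Total revenue = 2 × €119 = €238.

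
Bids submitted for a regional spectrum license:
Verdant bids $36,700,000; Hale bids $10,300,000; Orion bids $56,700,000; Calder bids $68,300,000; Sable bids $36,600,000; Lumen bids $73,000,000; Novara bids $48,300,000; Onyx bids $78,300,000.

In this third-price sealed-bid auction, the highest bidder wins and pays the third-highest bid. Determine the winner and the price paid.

Sorting bids: 78,300,000 (Onyx) > 73,000,000 (Lumen) > 68,300,000 (Calder) > 56,700,000 (Orion) > 48,300,000 (Novara) > 36,700,000 (Verdant) > …
Onyx is highest; pays the third-highest bid, $68,300,000.

Onyx pays $68,300,000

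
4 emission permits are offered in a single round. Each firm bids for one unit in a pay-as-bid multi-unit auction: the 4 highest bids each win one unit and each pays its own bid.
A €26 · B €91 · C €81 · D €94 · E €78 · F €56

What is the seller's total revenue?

Bids ranked high→low: 94 (D), 91 (B), 81 (C), 78 (E), 56 (F), 26 (A)
The 4 highest are D, B, C, E.
Total revenue = 94 + 91 + 81 + 78 = €344.

Total revenue: €344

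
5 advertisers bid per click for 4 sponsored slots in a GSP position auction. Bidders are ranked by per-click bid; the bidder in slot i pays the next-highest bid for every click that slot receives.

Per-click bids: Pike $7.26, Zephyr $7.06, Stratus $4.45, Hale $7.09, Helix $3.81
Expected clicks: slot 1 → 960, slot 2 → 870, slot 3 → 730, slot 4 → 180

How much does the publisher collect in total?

Total revenue: $16882.90

Ranked by bid: $7.26 (Pike) > $7.09 (Hale) > $7.06 (Zephyr) > $4.45 (Stratus) > $3.81 (Helix)
Slot 1: Pike pays $7.09 × 960 = $6806.40
Slot 2: Hale pays $7.06 × 870 = $6142.20
Slot 3: Zephyr pays $4.45 × 730 = $3248.50
Slot 4: Stratus pays $3.81 × 180 = $685.80
Total = $16882.90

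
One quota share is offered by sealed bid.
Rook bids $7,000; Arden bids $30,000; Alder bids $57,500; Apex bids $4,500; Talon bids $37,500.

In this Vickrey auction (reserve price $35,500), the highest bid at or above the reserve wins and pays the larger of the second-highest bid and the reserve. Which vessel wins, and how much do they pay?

Rule: the highest bid at or above the reserve wins and pays the larger of the second-highest bid and the reserve.
Bids in order: 57,500 (Alder) > 37,500 (Talon) > 30,000 (Arden) > 7,000 (Rook) > 4,500 (Apex)
Highest eligible bid: Alder at $57,500.
max(second-highest $37,500, reserve $35,500) = $37,500; the reserve does not bind.

Alder pays $37,500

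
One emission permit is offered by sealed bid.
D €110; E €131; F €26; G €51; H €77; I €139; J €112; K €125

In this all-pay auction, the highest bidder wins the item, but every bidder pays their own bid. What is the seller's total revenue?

Bids ranked: 139 (I) > 131 (E) > 125 (K) > 112 (J) > 110 (D) > 77 (H) > …
Every bidder forfeits their bid regardless of winning.
Revenue = 110 + 131 + 26 + 51 + 77 + 139 + 112 + 125 = €771.

Total revenue: €771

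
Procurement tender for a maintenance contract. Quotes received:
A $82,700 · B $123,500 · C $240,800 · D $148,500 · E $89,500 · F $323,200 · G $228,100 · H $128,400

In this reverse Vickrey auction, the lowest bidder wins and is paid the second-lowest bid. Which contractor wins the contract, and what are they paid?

Sorting bids: 82,700 (A) < 89,500 (E) < 123,500 (B) < 128,400 (H) < 148,500 (D) < 228,100 (G) < …
Second-price: A is paid E's bid of $89,500.

A is paid $89,500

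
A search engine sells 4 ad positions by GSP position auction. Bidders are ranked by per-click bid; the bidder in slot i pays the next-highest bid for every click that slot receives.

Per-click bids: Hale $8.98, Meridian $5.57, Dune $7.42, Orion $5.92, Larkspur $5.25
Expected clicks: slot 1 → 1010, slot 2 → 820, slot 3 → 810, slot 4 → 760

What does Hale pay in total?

Hale pays $7494.20

Ranked by bid: $8.98 (Hale) > $7.42 (Dune) > $5.92 (Orion) > $5.57 (Meridian) > $5.25 (Larkspur)
Hale holds slot 1 → pays next bid $7.42 × 1010 clicks = $7494.20.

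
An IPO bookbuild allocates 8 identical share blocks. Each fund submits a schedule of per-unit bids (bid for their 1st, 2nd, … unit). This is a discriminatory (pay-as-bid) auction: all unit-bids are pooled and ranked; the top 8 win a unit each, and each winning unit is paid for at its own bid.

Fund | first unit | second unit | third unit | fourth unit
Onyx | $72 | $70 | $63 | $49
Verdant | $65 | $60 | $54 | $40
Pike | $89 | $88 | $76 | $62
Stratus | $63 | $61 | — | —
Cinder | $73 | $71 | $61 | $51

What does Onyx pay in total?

Onyx pays $142

Pooled unit-bids ranked (top 8): 89 (Pike-1), 88 (Pike-2), 76 (Pike-3), 73 (Cinder-1), 72 (Onyx-1), 71 (Cinder-2), 70 (Onyx-2), 65 (Verdant-1)
Next rejected bid: $63 (not a price — pay-as-bid).
Onyx's winning unit-bids: 72 + 70 = $142.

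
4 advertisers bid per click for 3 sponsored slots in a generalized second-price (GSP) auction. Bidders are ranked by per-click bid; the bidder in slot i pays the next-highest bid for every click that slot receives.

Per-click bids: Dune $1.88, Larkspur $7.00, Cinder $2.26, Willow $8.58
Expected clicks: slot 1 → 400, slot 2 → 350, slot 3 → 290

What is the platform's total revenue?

Total revenue: $4136.20

Ranked by bid: $8.58 (Willow) > $7.00 (Larkspur) > $2.26 (Cinder) > $1.88 (Dune)
Slot 1: Willow pays $7.00 × 400 = $2800.00
Slot 2: Larkspur pays $2.26 × 350 = $791.00
Slot 3: Cinder pays $1.88 × 290 = $545.20
Total = $4136.20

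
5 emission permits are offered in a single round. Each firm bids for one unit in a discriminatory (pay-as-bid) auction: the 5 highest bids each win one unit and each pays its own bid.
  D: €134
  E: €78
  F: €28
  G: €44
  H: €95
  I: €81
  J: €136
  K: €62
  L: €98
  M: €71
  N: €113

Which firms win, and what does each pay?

J €136, D €134, N €113, L €98, H €95

Ordering the bids: 136 (J), 134 (D), 113 (N), 98 (L), 95 (H), 81 (I), 78 (E), …
Top 5: J, D, N, L, H.
Each winner pays its own bid: J €136, D €134, N €113, L €98, H €95.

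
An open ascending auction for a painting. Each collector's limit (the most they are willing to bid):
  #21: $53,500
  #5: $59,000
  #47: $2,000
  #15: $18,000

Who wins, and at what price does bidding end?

#5 wins at $53,500

Sorting limits: 59,000 (#5) > 53,500 (#21) > 18,000 (#15) > 2,000 (#47)
Bidding ends when #21 exits at $53,500; #5 takes it.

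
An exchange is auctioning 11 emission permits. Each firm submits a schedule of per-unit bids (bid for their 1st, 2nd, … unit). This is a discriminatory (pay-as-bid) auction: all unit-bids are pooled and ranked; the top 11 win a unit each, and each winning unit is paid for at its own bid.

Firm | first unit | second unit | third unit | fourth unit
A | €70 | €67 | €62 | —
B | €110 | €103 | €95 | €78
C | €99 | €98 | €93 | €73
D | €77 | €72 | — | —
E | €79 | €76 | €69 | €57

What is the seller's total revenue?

Total revenue: €981

All unit-bids, highest first — top 11: 110 (B-1), 103 (B-2), 99 (C-1), 98 (C-2), 95 (B-3), 93 (C-3), 79 (E-1), 78 (B-4), 77 (D-1), 76 (E-2), 73 (C-4)
Next rejected bid: €72 (not a price — pay-as-bid).
Each winning unit pays its own bid.
Revenue = 110 + 103 + 99 + 98 + 95 + 93 + 79 + 78 + 77 + 76 + 73 = €981.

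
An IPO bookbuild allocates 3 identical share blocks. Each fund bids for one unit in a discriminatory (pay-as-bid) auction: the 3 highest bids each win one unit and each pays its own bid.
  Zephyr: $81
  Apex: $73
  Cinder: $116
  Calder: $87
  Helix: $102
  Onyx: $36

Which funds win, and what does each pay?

Cinder $116, Helix $102, Calder $87

Ordering the bids: 116 (Cinder), 102 (Helix), 87 (Calder), 81 (Zephyr), 73 (Apex), …
The 3 highest are Cinder, Helix, Calder.
Each winner pays its own bid: Cinder $116, Helix $102, Calder $87.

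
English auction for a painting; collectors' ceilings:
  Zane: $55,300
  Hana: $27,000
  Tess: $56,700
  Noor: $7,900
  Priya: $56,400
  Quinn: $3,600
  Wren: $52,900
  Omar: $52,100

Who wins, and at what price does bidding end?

Tess wins at $56,400

Limits ranked: 56,700 (Tess) > 56,400 (Priya) > 55,300 (Zane) > 52,900 (Wren) > 52,100 (Omar) > 27,000 (Hana) > …
Bidding ends when Priya exits at $56,400; Tess takes it.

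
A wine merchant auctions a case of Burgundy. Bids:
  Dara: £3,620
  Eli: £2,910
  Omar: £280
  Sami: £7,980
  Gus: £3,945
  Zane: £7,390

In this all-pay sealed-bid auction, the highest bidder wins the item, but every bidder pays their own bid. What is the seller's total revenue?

Total revenue: £26,125

All-pay sealed-bid auction: the highest bidder wins the item, but every bidder pays their own bid.
Bids in order: 7,980 (Sami) > 7,390 (Zane) > 3,945 (Gus) > 3,620 (Dara) > 2,910 (Eli) > 280 (Omar)
Every bidder forfeits their bid regardless of winning.
Revenue = 3,620 + 2,910 + 280 + 7,980 + 3,945 + 7,390 = £26,125.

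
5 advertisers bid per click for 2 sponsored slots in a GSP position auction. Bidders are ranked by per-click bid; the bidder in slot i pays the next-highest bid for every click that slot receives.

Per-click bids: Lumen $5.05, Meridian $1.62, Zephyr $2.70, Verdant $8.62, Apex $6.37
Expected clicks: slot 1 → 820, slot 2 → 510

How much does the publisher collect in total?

Total revenue: $7798.90

Per-click bids in order: $8.62 (Verdant) > $6.37 (Apex) > $5.05 (Lumen) > …
Slot 1: Verdant pays $6.37 × 820 = $5223.40
Slot 2: Apex pays $5.05 × 510 = $2575.50
Total = $7798.90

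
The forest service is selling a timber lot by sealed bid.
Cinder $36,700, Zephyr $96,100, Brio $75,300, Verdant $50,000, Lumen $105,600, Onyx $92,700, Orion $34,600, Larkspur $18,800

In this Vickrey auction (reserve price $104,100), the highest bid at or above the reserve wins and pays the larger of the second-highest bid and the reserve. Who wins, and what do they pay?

Lumen pays $104,100

Sorting bids: 105,600 (Lumen) > 96,100 (Zephyr) > 92,700 (Onyx) > 75,300 (Brio) > 50,000 (Verdant) > 36,700 (Cinder) > …
Lumen has the top bid at or above the reserve ($105,600).
Second-highest bid $96,100 is below the reserve $104,100, so the reserve binds → payment $104,100.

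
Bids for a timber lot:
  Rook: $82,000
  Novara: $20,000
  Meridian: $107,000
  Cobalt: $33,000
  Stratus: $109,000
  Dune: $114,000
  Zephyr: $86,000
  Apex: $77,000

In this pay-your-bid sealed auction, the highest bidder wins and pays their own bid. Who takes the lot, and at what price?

Pay-your-bid sealed auction: the highest bidder wins and pays their own bid.
Bids in order: 114,000 (Dune) > 109,000 (Stratus) > 107,000 (Meridian) > 86,000 (Zephyr) > 82,000 (Rook) > 77,000 (Apex) > …
Dune has the highest bid and pays exactly that: $114,000.

Dune pays $114,000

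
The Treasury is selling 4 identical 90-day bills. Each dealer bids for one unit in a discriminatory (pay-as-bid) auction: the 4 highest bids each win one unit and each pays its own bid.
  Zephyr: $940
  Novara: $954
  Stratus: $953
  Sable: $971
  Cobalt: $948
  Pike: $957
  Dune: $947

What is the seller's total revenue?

Total revenue: $3,835

Ordering the bids: 971 (Sable), 957 (Pike), 954 (Novara), 953 (Stratus), 948 (Cobalt), 947 (Dune), …
Winners (4 units): Sable, Pike, Novara, Stratus.
Total revenue = 971 + 957 + 954 + 953 = $3,835.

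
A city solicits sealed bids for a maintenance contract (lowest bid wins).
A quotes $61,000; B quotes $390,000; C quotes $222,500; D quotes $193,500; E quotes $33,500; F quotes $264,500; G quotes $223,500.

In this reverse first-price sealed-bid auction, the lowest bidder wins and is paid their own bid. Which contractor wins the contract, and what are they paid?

E is paid $33,500

Reverse first-price sealed-bid auction: the lowest bidder wins and is paid their own bid.
Sorting bids: 33,500 (E) < 61,000 (A) < 193,500 (D) < 222,500 (C) < 223,500 (G) < 264,500 (F) < …
E is lowest → is paid own bid, $33,500.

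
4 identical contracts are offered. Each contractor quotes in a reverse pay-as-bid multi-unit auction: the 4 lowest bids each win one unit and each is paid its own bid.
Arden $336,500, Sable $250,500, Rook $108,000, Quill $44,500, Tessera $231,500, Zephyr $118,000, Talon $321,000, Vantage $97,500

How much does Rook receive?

Rook is paid $108,000

Sorting: 44,500 (Quill), 97,500 (Vantage), 108,000 (Rook), 118,000 (Zephyr), 231,500 (Tessera), 250,500 (Sable), …
Winners (4 units): Quill, Vantage, Rook, Zephyr.
Rook wins → own bid $108,000.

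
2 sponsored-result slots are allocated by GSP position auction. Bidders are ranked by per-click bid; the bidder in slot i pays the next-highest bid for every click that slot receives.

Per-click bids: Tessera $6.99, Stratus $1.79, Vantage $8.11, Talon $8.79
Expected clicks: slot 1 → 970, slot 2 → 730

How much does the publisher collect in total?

Total revenue: $12969.40

Sorting advertisers: $8.79 (Talon) > $8.11 (Vantage) > $6.99 (Tessera) > …
Slot 1: Talon pays $8.11 × 970 = $7866.70
Slot 2: Vantage pays $6.99 × 730 = $5102.70
Total = $12969.40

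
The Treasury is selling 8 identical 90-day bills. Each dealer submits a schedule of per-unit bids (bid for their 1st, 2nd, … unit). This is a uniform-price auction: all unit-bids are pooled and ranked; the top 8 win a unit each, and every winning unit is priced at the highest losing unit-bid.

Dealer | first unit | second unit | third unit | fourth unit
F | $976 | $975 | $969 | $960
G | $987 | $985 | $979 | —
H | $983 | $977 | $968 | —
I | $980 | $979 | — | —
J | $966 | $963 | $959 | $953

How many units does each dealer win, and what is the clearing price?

Pooled unit-bids ranked (top 8): 987 (G-1), 985 (G-2), 983 (H-1), 980 (I-1), 979 (G-3), 979 (I-2), 977 (H-2), 976 (F-1)
First bid not allocated: $975.
Allocation: F 1, G 3, H 2, I 2.

F 1, G 3, H 2, I 2; clearing price $975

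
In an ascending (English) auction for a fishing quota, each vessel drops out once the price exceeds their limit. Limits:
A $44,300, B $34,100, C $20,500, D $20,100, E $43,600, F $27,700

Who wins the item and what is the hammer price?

Limits in order: 44,300 (A) > 43,600 (E) > 34,100 (B) > 27,700 (F) > 20,500 (C) > 20,100 (D)
E is the last rival to drop out, at $43,600; A remains and wins at that price.

A wins at $43,600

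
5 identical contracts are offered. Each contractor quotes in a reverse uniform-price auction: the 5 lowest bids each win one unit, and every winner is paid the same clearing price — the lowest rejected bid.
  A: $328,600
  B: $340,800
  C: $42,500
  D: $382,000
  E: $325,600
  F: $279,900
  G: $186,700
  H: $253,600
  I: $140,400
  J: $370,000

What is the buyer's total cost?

Total cost: $1,628,000

Sorting: 42,500 (C), 140,400 (I), 186,700 (G), 253,600 (H), 279,900 (F), 325,600 (E), 328,600 (A), …
Lowest 5: C, I, G, H, F.
Lowest unsuccessful bid: $325,600 → clearing price.
Total cost = 5 × $325,600 = $1,628,000.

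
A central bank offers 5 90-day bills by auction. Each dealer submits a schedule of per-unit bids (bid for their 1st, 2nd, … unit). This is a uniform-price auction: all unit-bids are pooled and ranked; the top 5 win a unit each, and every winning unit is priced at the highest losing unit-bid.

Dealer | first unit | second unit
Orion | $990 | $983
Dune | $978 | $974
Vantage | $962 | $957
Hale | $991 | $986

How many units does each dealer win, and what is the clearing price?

Dune 1, Hale 2, Orion 2; clearing price $974

Merging the schedules and taking the best 5: 991 (Hale-1), 990 (Orion-1), 986 (Hale-2), 983 (Orion-2), 978 (Dune-1)
The (k+1)-th unit-bid is $974.
Allocation: Dune 1, Hale 2, Orion 2.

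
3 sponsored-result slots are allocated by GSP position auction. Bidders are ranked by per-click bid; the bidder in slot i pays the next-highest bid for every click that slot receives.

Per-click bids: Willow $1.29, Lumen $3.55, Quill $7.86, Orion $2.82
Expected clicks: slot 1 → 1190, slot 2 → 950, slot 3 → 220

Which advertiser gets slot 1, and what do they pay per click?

Per-click bids in order: $7.86 (Quill) > $3.55 (Lumen) > $2.82 (Orion) > $1.29 (Willow)
Slot 1 goes to the first-ranked bidder, Quill, who pays the next bid down: $3.55/click.

Quill; $3.55 per click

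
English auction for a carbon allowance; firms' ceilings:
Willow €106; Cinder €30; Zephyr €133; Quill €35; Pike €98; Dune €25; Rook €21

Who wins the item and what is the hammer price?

Sorting limits: 133 (Zephyr) > 106 (Willow) > 98 (Pike) > 35 (Quill) > 30 (Cinder) > 25 (Dune) > …
Once the price passes €106, only Zephyr is left; the hammer falls at Willow's limit of €106.

Zephyr wins at €106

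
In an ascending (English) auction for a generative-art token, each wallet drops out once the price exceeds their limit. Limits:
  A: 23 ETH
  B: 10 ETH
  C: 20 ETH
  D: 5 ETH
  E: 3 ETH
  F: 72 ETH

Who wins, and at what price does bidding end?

Open ascending-bid auction: the price rises until one bidder remains; the winner pays the price at which the last rival dropped out.
Limits ranked: 72 (F) > 23 (A) > 20 (C) > 10 (B) > 5 (D) > 3 (E)
A is the last rival to drop out, at 23 ETH; F remains and wins at that price.

F wins at 23 ETH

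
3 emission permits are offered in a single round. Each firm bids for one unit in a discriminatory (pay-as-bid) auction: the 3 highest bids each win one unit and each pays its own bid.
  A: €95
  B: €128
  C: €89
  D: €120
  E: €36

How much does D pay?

Sorting: 128 (B), 120 (D), 95 (A), 89 (C), 36 (E)
Winners (3 units): B, D, A.
D wins → own bid €120.

D pays €120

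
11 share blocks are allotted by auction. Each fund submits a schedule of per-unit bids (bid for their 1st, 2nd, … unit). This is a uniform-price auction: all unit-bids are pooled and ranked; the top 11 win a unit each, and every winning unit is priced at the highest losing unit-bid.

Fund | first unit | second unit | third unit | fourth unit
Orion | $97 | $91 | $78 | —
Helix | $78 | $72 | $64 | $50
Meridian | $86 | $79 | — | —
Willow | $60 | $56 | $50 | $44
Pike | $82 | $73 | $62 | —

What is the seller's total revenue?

Pooled unit-bids ranked (top 11): 97 (Orion-1), 91 (Orion-2), 86 (Meridian-1), 82 (Pike-1), 79 (Meridian-2), 78 (Orion-3), 78 (Helix-1), 73 (Pike-2), 72 (Helix-2), 64 (Helix-3), 62 (Pike-3)
The (k+1)-th unit-bid is $60.
Allocation: Helix 3, Meridian 2, Orion 3, Pike 3. Every unit priced at $60.
Revenue = 11 × 60 = $660.

Total revenue: $660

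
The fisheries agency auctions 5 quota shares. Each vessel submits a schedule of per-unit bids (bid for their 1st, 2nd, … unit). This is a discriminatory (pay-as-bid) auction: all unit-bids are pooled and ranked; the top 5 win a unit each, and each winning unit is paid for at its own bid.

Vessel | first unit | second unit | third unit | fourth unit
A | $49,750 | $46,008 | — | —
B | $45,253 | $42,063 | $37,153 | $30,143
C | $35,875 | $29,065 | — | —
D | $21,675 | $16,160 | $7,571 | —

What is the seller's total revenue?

Total revenue: $220,227

Merging the schedules and taking the best 5: 49,750 (A-1), 46,008 (A-2), 45,253 (B-1), 42,063 (B-2), 37,153 (B-3)
Next rejected bid: $35,875 (not a price — pay-as-bid).
Each winning unit pays its own bid.
Revenue = 49,750 + 46,008 + 45,253 + 42,063 + 37,153 = $220,227.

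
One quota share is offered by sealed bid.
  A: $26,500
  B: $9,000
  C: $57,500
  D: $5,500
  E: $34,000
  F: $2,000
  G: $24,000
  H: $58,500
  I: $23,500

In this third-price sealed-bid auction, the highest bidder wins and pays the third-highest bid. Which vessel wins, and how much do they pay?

Third-price sealed-bid auction: the highest bidder wins and pays the third-highest bid.
Sorting bids: 58,500 (H) > 57,500 (C) > 34,000 (E) > 26,500 (A) > 24,000 (G) > 23,500 (I) > …
H is highest; pays the third-highest bid, $34,000.

H pays $34,000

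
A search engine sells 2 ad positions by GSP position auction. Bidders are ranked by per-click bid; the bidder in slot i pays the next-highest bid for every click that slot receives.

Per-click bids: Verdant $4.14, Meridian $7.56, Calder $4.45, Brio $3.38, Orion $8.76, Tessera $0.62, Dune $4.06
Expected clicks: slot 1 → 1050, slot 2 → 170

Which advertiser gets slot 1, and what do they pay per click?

Ranked by bid: $8.76 (Orion) > $7.56 (Meridian) > $4.45 (Calder) > …
Slot 1 goes to the first-ranked bidder, Orion, who pays the next bid down: $7.56/click.

Orion; $7.56 per click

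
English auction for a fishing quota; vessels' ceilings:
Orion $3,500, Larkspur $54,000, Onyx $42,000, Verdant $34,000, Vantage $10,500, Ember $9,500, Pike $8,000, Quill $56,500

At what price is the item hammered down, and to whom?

Quill wins at $54,000

Limits ranked: 56,500 (Quill) > 54,000 (Larkspur) > 42,000 (Onyx) > 34,000 (Verdant) > 10,500 (Vantage) > 9,500 (Ember) > …
Bidding ends when Larkspur exits at $54,000; Quill takes it.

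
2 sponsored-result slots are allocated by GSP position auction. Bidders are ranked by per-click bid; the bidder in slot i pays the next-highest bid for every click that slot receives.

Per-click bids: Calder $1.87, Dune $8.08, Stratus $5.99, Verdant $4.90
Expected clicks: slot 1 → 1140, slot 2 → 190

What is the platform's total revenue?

Sorting advertisers: $8.08 (Dune) > $5.99 (Stratus) > $4.90 (Verdant) > …
Slot 1: Dune pays $5.99 × 1140 = $6828.60
Slot 2: Stratus pays $4.90 × 190 = $931.00
Total = $7759.60

Total revenue: $7759.60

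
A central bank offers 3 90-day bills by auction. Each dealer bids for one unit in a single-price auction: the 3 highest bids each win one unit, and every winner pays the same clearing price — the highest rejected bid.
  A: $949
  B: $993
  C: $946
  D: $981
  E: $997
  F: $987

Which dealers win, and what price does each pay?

Sorting: 997 (E), 993 (B), 987 (F), 981 (D), 949 (A), …
The 3 highest are E, B, F.
First losing bid is D's $981, which sets the uniform price.

E, B, F; each pays $981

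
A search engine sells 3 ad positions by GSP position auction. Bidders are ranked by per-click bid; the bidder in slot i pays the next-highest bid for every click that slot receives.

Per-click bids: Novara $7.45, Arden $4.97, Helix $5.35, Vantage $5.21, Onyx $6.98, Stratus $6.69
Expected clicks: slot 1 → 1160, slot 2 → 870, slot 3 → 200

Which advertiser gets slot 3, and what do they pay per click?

Sorting advertisers: $7.45 (Novara) > $6.98 (Onyx) > $6.69 (Stratus) > $5.35 (Helix) > …
Slot 3 goes to the third-ranked bidder, Stratus, who pays the next bid down: $5.35/click.

Stratus; $5.35 per click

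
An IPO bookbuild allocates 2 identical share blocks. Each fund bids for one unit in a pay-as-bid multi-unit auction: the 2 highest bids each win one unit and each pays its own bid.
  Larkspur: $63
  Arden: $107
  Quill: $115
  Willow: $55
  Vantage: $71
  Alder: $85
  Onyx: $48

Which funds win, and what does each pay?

Sorting: 115 (Quill), 107 (Arden), 85 (Alder), 71 (Vantage), …
Top 2: Quill, Arden.
Each winner pays its own bid: Quill $115, Arden $107.

Quill $115, Arden $107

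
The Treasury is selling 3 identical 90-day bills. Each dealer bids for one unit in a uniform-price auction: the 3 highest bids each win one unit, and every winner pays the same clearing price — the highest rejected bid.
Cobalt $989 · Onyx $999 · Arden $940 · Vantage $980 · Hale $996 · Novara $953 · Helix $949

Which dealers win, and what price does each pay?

Onyx, Hale, Cobalt; each pays $980

Sorting: 999 (Onyx), 996 (Hale), 989 (Cobalt), 980 (Vantage), 953 (Novara), …
Winners (3 units): Onyx, Hale, Cobalt.
Highest unsuccessful bid: $980 → clearing price.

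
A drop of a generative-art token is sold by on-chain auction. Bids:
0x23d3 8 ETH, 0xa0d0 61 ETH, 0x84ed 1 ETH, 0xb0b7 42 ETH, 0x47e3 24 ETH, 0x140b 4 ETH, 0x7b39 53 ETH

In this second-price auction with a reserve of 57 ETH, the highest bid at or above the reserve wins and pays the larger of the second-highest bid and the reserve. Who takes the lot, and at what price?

0xa0d0 pays 57 ETH

Sorting bids: 61 (0xa0d0) > 53 (0x7b39) > 42 (0xb0b7) > 24 (0x47e3) > 8 (0x23d3) > 4 (0x140b) > …
Highest eligible bid: 0xa0d0 at 61 ETH.
max(second-highest 53 ETH, reserve 57 ETH) = 57 ETH.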